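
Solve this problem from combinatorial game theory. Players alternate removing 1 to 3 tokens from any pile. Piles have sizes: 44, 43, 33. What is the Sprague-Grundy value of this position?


Subtraction set: {1, 2, 3}
For this subtraction set, G(n) = n mod 4 (period = max + 1 = 4).
Pile 1 (size 44): G(44) = 44 mod 4 = 0
Pile 2 (size 43): G(43) = 43 mod 4 = 3
Pile 3 (size 33): G(33) = 33 mod 4 = 1
Total Grundy value = XOR of all: 0 XOR 3 XOR 1 = 2

2


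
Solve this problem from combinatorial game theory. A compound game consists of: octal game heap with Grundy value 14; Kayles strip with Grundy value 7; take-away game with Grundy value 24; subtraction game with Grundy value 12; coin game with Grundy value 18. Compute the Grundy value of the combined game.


By the Sprague-Grundy theorem, the Grundy value of a sum of games is the XOR of individual Grundy values.
octal game heap: Grundy value = 14. Running XOR: 0 XOR 14 = 14
Kayles strip: Grundy value = 7. Running XOR: 14 XOR 7 = 9
take-away game: Grundy value = 24. Running XOR: 9 XOR 24 = 17
subtraction game: Grundy value = 12. Running XOR: 17 XOR 12 = 29
coin game: Grundy value = 18. Running XOR: 29 XOR 18 = 15
The combined Grundy value is 15.

15


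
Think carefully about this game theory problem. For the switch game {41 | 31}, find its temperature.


The game is {41 | 31}, a switch {a | b} with numbers a > b.
Cooling {a | b} by t gives {a - t | b + t}, which stops being hot when a - t = b + t, i.e. at t = (a - b)/2. So the temperature of a switch is (a - b)/2.
Temperature = (Left option - Right option) / 2
= (41 - (31)) / 2
= 10 / 2
= 5

5


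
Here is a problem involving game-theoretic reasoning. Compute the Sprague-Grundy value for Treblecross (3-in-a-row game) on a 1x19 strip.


Treblecross: place X on empty cells; 3-in-a-row wins.
Playing within two cells of an existing X lets the opponent win at once, so sensible play treats the cells i-2..i+2 around each X as dead. The player left with no safe cell loses, so this is a normal-play take-away game on strips of safe cells.
Placing X at cell i (0-indexed) of a strip of k safe cells leaves independent strips of sizes max(0, i-2) and max(0, k-i-3). Hence G(k) = mex{ G(max(0,i-2)) XOR G(max(0,k-i-3)) : 0 <= i < k }, with G(0) = 0.
G(1): splits (0,0):0^0=0 -> mex({0}) = 1
G(2): splits (0,0):0^0=0 -> mex({0}) = 1
G(3): splits (0,0):0^0=0 -> mex({0}) = 1
G(4): splits (0,1):0^1=1 (0,0):0^0=0 -> mex({0, 1}) = 2
G(5): splits (0,2):0^1=1 (0,1):0^1=1 (0,0):0^0=0 -> mex({0, 1}) = 2
G(6) = mex({1}) = 0
G(7) = mex({0, 1, 2}) = 3
G(8) = mex({0, 1, 2}) = 3
G(9) = mex({0, 2}) = 1
G(10) = mex({0, 2, 3}) = 1
G(11) = mex({0, 3}) = 1
G(12) = mex({1, 3}) = 0
G(13) = mex({0, 1, 2, 3}) = 4
G(14) = mex({0, 1, 2}) = 3
G(15) = mex({0, 1, 2}) = 3
G(16) = mex({0, 1, 2, 4}) = 3
G(17) = mex({0, 1, 3, 4}) = 2
G(18) = mex({0, 1, 3, 4}) = 2
G(19) = mex({0, 1, 3, 5}) = 2
Therefore G(19) = 2.

2


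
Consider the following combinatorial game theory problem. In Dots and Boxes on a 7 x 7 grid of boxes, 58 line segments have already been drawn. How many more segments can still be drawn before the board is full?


Grid: 7 x 7 boxes, i.e. 8 rows and 8 columns of dots.
Horizontal edges: (rows + 1) * cols = 8 * 7 = 56
Vertical edges: rows * (cols + 1) = 7 * 8 = 56
Total edges: 56 + 56 = 112
Edges drawn: 58
Remaining: 112 - 58 = 54

54


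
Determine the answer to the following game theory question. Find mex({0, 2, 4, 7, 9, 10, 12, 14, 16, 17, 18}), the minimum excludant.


Set = {0, 2, 4, 7, 9, 10, 12, 14, 16, 17, 18}
0 is in the set.
1 is NOT in the set. This is the mex.
mex = 1

1


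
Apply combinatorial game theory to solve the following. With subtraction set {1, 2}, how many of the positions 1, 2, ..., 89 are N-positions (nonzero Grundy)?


Subtraction set S = {1, 2}, so G(n) = n mod 3.
G(n) = 0 when n is a multiple of 3.
Multiples of 3 in [1, 89]: 29
N-positions (nonzero Grundy) = 89 - 29 = 60

60


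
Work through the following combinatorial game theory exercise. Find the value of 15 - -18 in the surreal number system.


x = 15, y = -18
x - y = 15 - -18 = 33

33


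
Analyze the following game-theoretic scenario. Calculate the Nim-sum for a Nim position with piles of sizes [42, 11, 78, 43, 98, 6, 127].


We need the XOR (exclusive or) of all pile sizes.
After XOR-ing pile 1 (size 42): 0 XOR 42 = 42
After XOR-ing pile 2 (size 11): 42 XOR 11 = 33
After XOR-ing pile 3 (size 78): 33 XOR 78 = 111
After XOR-ing pile 4 (size 43): 111 XOR 43 = 68
After XOR-ing pile 5 (size 98): 68 XOR 98 = 38
After XOR-ing pile 6 (size 6): 38 XOR 6 = 32
After XOR-ing pile 7 (size 127): 32 XOR 127 = 95
The Nim-value of this position is 95.

95


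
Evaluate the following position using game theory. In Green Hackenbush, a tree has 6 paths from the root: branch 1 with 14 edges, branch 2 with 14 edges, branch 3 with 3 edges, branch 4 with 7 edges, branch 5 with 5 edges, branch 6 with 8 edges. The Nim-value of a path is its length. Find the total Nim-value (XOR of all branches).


The tree has 6 branches from the ground vertex.
In Green Hackenbush, the Nim-value of a simple path of length k is k.
Branch 1: length 14, Nim-value = 14
Branch 2: length 14, Nim-value = 14
Branch 3: length 3, Nim-value = 3
Branch 4: length 7, Nim-value = 7
Branch 5: length 5, Nim-value = 5
Branch 6: length 8, Nim-value = 8
Total Nim-value = XOR of all branch values:
0 XOR 14 = 14
14 XOR 14 = 0
0 XOR 3 = 3
3 XOR 7 = 4
4 XOR 5 = 1
1 XOR 8 = 9
Nim-value of the tree = 9

9


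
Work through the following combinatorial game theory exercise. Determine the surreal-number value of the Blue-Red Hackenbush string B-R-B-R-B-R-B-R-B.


Edges (from ground): B-R-B-R-B-R-B-R-B
By Berlekamp's sign-expansion rule, a Blue-Red Hackenbush stalk has the value of the surreal number whose sign sequence is the edge sequence with B -> + and R -> -.
Sign sequence: +-+-+-+-+
Trace the sign expansion in the surreal number tree, starting from 0:
Edge 1: B (sign +) -> bounds (0, +inf), value = 1
Edge 2: R (sign -) -> bounds (0, 1), value = 1/2
Edge 3: B (sign +) -> bounds (1/2, 1), value = 3/4
Edge 4: R (sign -) -> bounds (1/2, 3/4), value = 5/8
Edge 5: B (sign +) -> bounds (5/8, 3/4), value = 11/16
Edge 6: R (sign -) -> bounds (5/8, 11/16), value = 21/32
Edge 7: B (sign +) -> bounds (21/32, 11/16), value = 43/64
Edge 8: R (sign -) -> bounds (21/32, 43/64), value = 85/128
Edge 9: B (sign +) -> bounds (85/128, 43/64), value = 171/256
Game value = 171/256

171/256


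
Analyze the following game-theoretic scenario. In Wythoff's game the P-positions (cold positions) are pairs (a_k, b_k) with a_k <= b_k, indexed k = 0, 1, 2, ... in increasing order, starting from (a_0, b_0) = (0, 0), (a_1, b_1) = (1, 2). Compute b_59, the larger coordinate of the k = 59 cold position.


By Wythoff's theorem, a_k = floor(k * phi) and b_k = floor(k * phi^2) = a_k + k, where phi = (1 + sqrt(5))/2 is the golden ratio.
phi = (1 + sqrt(5))/2 = 1.618034
phi^2 = phi + 1 = 2.618034
k = 59
k * phi^2 = 59 * 2.618034 = 154.464005
b_59 = floor(k * phi^2) = 154 (check: a_59 + k = 95 + 59 = 154)

154


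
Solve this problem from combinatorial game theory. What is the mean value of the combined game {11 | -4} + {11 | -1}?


G1 = {11 | -4}, G2 = {11 | -1}
Each is a switch {a | b} with numbers a > b; its mean value is (a + b)/2, and mean value is additive over game sums: m(G1 + G2) = m(G1) + m(G2).
Mean of G1 = (11 + (-4))/2 = 7/2 = 7/2
Mean of G2 = (11 + (-1))/2 = 10/2 = 5
Mean of G1 + G2 = 7/2 + 5 = 17/2

17/2


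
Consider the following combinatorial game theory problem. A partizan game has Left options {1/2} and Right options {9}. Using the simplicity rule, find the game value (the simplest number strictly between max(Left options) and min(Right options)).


Left options: {1/2}, max = 1/2
Right options: {9}, min = 9
All options are numbers and max(Left) < min(Right), so by the simplicity theorem the value is the simplest (earliest-born) number strictly between 1/2 and 9.
Integers 1 through 8 all lie strictly between 1/2 and 9.
Among integers, the simplest (lowest birthday = smallest |n|; 0 is born on day 0, +-n on day n) is 1.
No non-integer in the interval can be simpler: if x is a non-integer in the interval, then floor(x) or ceil(x) also lies in the interval (the interval contains an integer), and both are proper prefixes of x's sign expansion, i.e. born earlier. So the game value is 1.
Game value = 1

1


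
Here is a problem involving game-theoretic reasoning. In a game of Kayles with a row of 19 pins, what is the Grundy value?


Kayles: a move removes 1 or 2 adjacent pins from a contiguous row.
Removing pins from a row of k leaves two independent rows (a, b) with a + b = k - 1 (one pin) or a + b = k - 2 (two pins); an end removal gives a = 0.
By Sprague-Grundy, G(k) = mex{ G(a) XOR G(b) } over all these splits. G(0) = 0.
G(1): splits (0,0):0^0=0 -> mex({0}) = 1
G(2): splits (0,1):0^1=1 (0,0):0^0=0 -> mex({0, 1}) = 2
G(3): splits (0,2):0^2=2 (1,1):1^1=0 (0,1):0^1=1 -> mex({0, 1, 2}) = 3
G(4): splits (0,3):0^3=3 (1,2):1^2=3 (0,2):0^2=2 (1,1):1^1=0 -> mex({0, 2, 3}) = 1
G(5): splits (0,4):0^1=1 (1,3):1^3=2 (2,2):2^2=0 (0,3):0^3=3 (1,2):1^2=3 -> mex({0, 1, 2, 3}) = 4
G(6) = mex({0, 1, 2, 4}) = 3
G(7) = mex({0, 1, 3, 4, 5}) = 2
G(8) = mex({0, 2, 3, 5, 6}) = 1
G(9) = mex({0, 1, 2, 3, 6, 7}) = 4
G(10) = mex({0, 1, 3, 4, 5, 7}) = 2
G(11) = mex({0, 1, 2, 3, 4, 5}) = 6
G(12) = mex({0, 1, 2, 3, 5, 6, 7}) = 4
G(13) = mex({0, 2, 3, 4, 6, 7}) = 1
G(14) = mex({0, 1, 4, 5, 6, 7}) = 2
G(15) = mex({0, 1, 2, 3, 4, 5, 6}) = 7
G(16) = mex({0, 2, 3, 5, 6, 7}) = 1
G(17) = mex({0, 1, 2, 3, 5, 6, 7}) = 4
G(18) = mex({0, 1, 2, 4, 5, 6}) = 3
G(19) = mex({0, 1, 3, 4, 5, 7}) = 2
Therefore G(19) = 2.

2


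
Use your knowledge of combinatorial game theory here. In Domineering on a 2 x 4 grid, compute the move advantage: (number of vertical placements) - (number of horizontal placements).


Board is 2 x 4 (rows x cols).
Left (vertical) placements: (rows-1) * cols = 1 * 4 = 4
Right (horizontal) placements: rows * (cols-1) = 2 * 3 = 6
Advantage = Left - Right = 4 - 6 = -2

-2


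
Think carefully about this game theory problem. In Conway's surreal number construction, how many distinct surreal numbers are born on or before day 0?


Day 0: {|} = 0 is born. Count = 1.
Day n: the number of surreal numbers born by day n is 2^(n+1) - 1.
By day 0: 2^1 - 1 = 1
By day 0: 1 surreal numbers.

1


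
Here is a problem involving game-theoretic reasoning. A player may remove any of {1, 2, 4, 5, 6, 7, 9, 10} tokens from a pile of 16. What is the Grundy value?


The subtraction set is S = {1, 2, 4, 5, 6, 7, 9, 10}.
G(k) = mex{ G(k - s) : s in S, s <= k }. We compute iteratively: G(0) = 0.
G(1) = mex({0}) = 1
G(2) = mex({0, 1}) = 2
G(3) = mex({1, 2}) = 0
G(4) = mex({0, 2}) = 1
G(5) = mex({0, 1}) = 2
G(6) = mex({0, 1, 2}) = 3
G(7) = mex({0, 1, 2, 3}) = 4
G(8) = mex({0, 1, 2, 3, 4}) = 5
G(9) = mex({0, 1, 2, 4, 5}) = 3
G(10) = mex({0, 1, 2, 3, 5}) = 4
G(11) = mex({1, 2, 3, 4}) = 0
G(12) = mex({0, 2, 3, 4, 5}) = 1
G(13) = mex({0, 1, 3, 4, 5}) = 2
G(14) = mex({1, 2, 3, 4, 5}) = 0
G(15) = mex({0, 2, 3, 4, 5}) = 1
G(16) = mex({0, 1, 3, 4}) = 2
Therefore G(16) = 2.

2


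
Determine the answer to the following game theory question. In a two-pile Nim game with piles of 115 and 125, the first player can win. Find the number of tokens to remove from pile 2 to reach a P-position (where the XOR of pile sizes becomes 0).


Piles: 115 and 125
Current XOR: 115 XOR 125 = 14 (non-zero, so this is an N-position).
To make the XOR zero, we need to find a move that balances the piles.
For pile 2 (size 125): target = 125 XOR 14 = 115
We reduce pile 2 from 125 to 115.
Tokens removed: 125 - 115 = 10
Verification: 115 XOR 115 = 0

10


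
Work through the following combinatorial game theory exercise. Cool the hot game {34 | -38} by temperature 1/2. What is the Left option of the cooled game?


Original game: {34 | -38} (a switch {a | b} with a > b).
Cooling by t (for t below the temperature (a - b)/2 = 36) taxes each move by t: {a | b} cooled by t is {a - t | b + t}.
Cooling amount: t = 1/2
Cooled Left option: 34 - 1/2 = 67/2
Cooled Right option: -38 + 1/2 = -75/2
Cooled game: {67/2 | -75/2}
Left option = 67/2

67/2


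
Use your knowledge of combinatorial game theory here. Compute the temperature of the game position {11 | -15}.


The game is {11 | -15}, a switch {a | b} with numbers a > b.
Cooling {a | b} by t gives {a - t | b + t}, which stops being hot when a - t = b + t, i.e. at t = (a - b)/2. So the temperature of a switch is (a - b)/2.
Temperature = (Left option - Right option) / 2
= (11 - (-15)) / 2
= 26 / 2
= 13

13


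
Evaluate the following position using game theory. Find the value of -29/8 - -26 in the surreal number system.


x = -29/8, y = -26
Converting to common denominator: 8
x = -29/8, y = -208/8
x - y = -29/8 - -26 = 179/8

179/8


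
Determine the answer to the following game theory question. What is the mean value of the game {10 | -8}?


Game = {10 | -8}, a switch {a | b} with numbers a > b.
Its thermograph has left wall a - t and right wall b + t, which meet at t = (a - b)/2, where both equal (a + b)/2. So the mast (mean value) is at (a + b)/2.
Mean = (10 + (-8))/2 = 2/2 = 1

1


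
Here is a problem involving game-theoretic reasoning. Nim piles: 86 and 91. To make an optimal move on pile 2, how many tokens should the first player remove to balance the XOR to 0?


Piles: 86 and 91
Current XOR: 86 XOR 91 = 13 (non-zero, so this is an N-position).
To make the XOR zero, we need to find a move that balances the piles.
For pile 2 (size 91): target = 91 XOR 13 = 86
We reduce pile 2 from 91 to 86.
Tokens removed: 91 - 86 = 5
Verification: 86 XOR 86 = 0

5


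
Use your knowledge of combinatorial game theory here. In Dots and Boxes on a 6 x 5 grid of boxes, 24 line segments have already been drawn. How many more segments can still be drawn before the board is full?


Grid: 6 x 5 boxes, i.e. 7 rows and 6 columns of dots.
Horizontal edges: (rows + 1) * cols = 7 * 5 = 35
Vertical edges: rows * (cols + 1) = 6 * 6 = 36
Total edges: 35 + 36 = 71
Edges drawn: 24
Remaining: 71 - 24 = 47

47


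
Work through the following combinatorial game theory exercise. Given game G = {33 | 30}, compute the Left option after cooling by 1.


Original game: {33 | 30} (a switch {a | b} with a > b).
Cooling by t (for t below the temperature (a - b)/2 = 3/2) taxes each move by t: {a | b} cooled by t is {a - t | b + t}.
Cooling amount: t = 1
Cooled Left option: 33 - 1 = 32
Cooled Right option: 30 + 1 = 31
Cooled game: {32 | 31}
Left option = 32

32


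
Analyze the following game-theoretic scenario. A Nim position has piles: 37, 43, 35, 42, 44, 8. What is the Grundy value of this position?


We need the XOR (exclusive or) of all pile sizes.
After XOR-ing pile 1 (size 37): 0 XOR 37 = 37
After XOR-ing pile 2 (size 43): 37 XOR 43 = 14
After XOR-ing pile 3 (size 35): 14 XOR 35 = 45
After XOR-ing pile 4 (size 42): 45 XOR 42 = 7
After XOR-ing pile 5 (size 44): 7 XOR 44 = 43
After XOR-ing pile 6 (size 8): 43 XOR 8 = 35
The Nim-value of this position is 35.

35


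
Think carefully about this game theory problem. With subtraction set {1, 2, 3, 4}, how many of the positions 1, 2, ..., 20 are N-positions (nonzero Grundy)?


Subtraction set S = {1, 2, 3, 4}, so G(n) = n mod 5.
G(n) = 0 when n is a multiple of 5.
Multiples of 5 in [1, 20]: 4
N-positions (nonzero Grundy) = 20 - 4 = 16

16


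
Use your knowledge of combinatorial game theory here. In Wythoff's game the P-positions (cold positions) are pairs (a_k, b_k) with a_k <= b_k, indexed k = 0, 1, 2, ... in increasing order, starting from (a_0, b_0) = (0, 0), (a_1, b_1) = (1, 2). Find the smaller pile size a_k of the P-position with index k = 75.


By Wythoff's theorem, a_k = floor(k * phi) and b_k = floor(k * phi^2) = a_k + k, where phi = (1 + sqrt(5))/2 is the golden ratio.
phi = (1 + sqrt(5))/2 = 1.618034
k = 75
k * phi = 75 * 1.618034 = 121.352549
a_75 = floor(k * phi) = 121

121


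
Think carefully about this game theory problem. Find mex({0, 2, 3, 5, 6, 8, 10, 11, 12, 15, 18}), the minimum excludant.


Set = {0, 2, 3, 5, 6, 8, 10, 11, 12, 15, 18}
0 is in the set.
1 is NOT in the set. This is the mex.
mex = 1

1


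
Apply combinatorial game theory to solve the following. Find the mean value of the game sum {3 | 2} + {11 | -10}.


G1 = {3 | 2}, G2 = {11 | -10}
Each is a switch {a | b} with numbers a > b; its mean value is (a + b)/2, and mean value is additive over game sums: m(G1 + G2) = m(G1) + m(G2).
Mean of G1 = (3 + (2))/2 = 5/2 = 5/2
Mean of G2 = (11 + (-10))/2 = 1/2 = 1/2
Mean of G1 + G2 = 5/2 + 1/2 = 3

3


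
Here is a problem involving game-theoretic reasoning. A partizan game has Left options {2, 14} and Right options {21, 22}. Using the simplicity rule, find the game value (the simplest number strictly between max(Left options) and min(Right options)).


Left options: {2, 14}, max = 14
Right options: {21, 22}, min = 21
All options are numbers and max(Left) < min(Right), so by the simplicity theorem the value is the simplest (earliest-born) number strictly between 14 and 21.
Integers 15 through 20 all lie strictly between 14 and 21.
Among integers, the simplest (lowest birthday = smallest |n|; 0 is born on day 0, +-n on day n) is 15.
No non-integer in the interval can be simpler: if x is a non-integer in the interval, then floor(x) or ceil(x) also lies in the interval (the interval contains an integer), and both are proper prefixes of x's sign expansion, i.e. born earlier. So the game value is 15.
Game value = 15

15


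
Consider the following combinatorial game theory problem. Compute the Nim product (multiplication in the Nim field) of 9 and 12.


Nim multiplication is bilinear over XOR: (u XOR v) * w = (u*w) XOR (v*w).
So we split each operand into its bit components and XOR the pairwise Nim products.
9 = 1 + 8 (as XOR of powers of 2).
12 = 4 + 8 (as XOR of powers of 2).
Using the standard Nim-product table on single bits:
  2*2 = 3,   2*4 = 8,   2*8 = 12,
  4*4 = 6,   4*8 = 11,  8*8 = 13,
and  1*x = x (identity), k*l = l*k (commutative).
Pairwise Nim products:
  1 * 4 = 4
  1 * 8 = 8
  8 * 4 = 11
  8 * 8 = 13
XOR them: 4 XOR 8 XOR 11 XOR 13 = 10.
Result: 9 * 12 = 10 (in Nim).

10


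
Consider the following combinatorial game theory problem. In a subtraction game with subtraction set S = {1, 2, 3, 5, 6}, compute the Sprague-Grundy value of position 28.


The subtraction set is S = {1, 2, 3, 5, 6}.
G(k) = mex{ G(k - s) : s in S, s <= k }. We compute iteratively: G(0) = 0.
G(1) = mex({0}) = 1
G(2) = mex({0, 1}) = 2
G(3) = mex({0, 1, 2}) = 3
G(4) = mex({1, 2, 3}) = 0
G(5) = mex({0, 2, 3}) = 1
G(6) = mex({0, 1, 3}) = 2
G(7) = mex({0, 1, 2}) = 3
G(8) = mex({1, 2, 3}) = 0
G(9) = mex({0, 2, 3}) = 1
Observe that G(4)..G(9) = 0, 1, 2, 3, 0, 1 repeats G(0)..G(5) = 0, 1, 2, 3, 0, 1.
For k >= max(S) = 6, G(k) is determined by the previous 6 values G(k-6)..G(k-1); a window of 6 consecutive values has recurred shifted by 4, so by induction G(k + 4) = G(k) for all k >= 0: the sequence is periodic from the start with period 4.
One period: G(0..3) = 0, 1, 2, 3.
28 mod 4 = 0, so G(28) = G(0) = 0.

0


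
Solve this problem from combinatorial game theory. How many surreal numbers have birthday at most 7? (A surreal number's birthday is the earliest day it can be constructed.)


Day 0: {|} = 0 is born. Count = 1.
Day n: the number of surreal numbers born by day n is 2^(n+1) - 1.
By day 0: 2^1 - 1 = 1
By day 1: 2^2 - 1 = 3
By day 2: 2^3 - 1 = 7
By day 3: 2^4 - 1 = 15
By day 4: 2^5 - 1 = 31
By day 5: 2^6 - 1 = 63
By day 6: 2^7 - 1 = 127
By day 7: 2^8 - 1 = 255
By day 7: 255 surreal numbers.

255


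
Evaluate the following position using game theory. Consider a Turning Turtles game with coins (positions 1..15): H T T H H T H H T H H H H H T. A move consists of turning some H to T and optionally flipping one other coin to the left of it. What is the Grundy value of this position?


Coins: H T T H H T H H T H H H H H T
Key fact: a single head at position k behaves exactly like a Nim heap of size k (turning it to T and optionally flipping a coin at j < k corresponds to moving the heap from k to j, or to 0), and heads combine as a disjunctive sum (two heads at the same place would cancel, matching j XOR j = 0). So the Nim-value is the XOR of the 1-indexed positions of the heads.
Face-up positions (1-indexed): [1, 4, 5, 7, 8, 10, 11, 12, 13, 14]
XOR 0 with 1: 0 XOR 1 = 1
XOR 1 with 4: 1 XOR 4 = 5
XOR 5 with 5: 5 XOR 5 = 0
XOR 0 with 7: 0 XOR 7 = 7
XOR 7 with 8: 7 XOR 8 = 15
XOR 15 with 10: 15 XOR 10 = 5
XOR 5 with 11: 5 XOR 11 = 14
XOR 14 with 12: 14 XOR 12 = 2
XOR 2 with 13: 2 XOR 13 = 15
XOR 15 with 14: 15 XOR 14 = 1
Nim-value = 1

1


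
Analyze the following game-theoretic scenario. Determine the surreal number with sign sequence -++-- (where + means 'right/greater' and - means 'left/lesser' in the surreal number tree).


Sign expansion: -++--
Rule: track bounds (lo, hi), initially (-inf, +inf). On '+', the current value becomes lo and we move to the simplest number in (value, hi): value + 1 if hi = +inf, otherwise the midpoint (value + hi)/2. On '-', the current value becomes hi and we move to value - 1 if lo = -inf, otherwise the midpoint (lo + value)/2.
Start at 0.
Step 1: sign = -, move left. Bounds: (-inf, 0). Value = -1
Step 2: sign = +, move right. Bounds: (-1, 0). Value = -1/2
Step 3: sign = +, move right. Bounds: (-1/2, 0). Value = -1/4
Step 4: sign = -, move left. Bounds: (-1/2, -1/4). Value = -3/8
Step 5: sign = -, move left. Bounds: (-1/2, -3/8). Value = -7/16
The surreal number with sign expansion -++-- is -7/16.

-7/16


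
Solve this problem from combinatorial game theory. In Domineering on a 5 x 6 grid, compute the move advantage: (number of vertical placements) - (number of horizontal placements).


Board is 5 x 6 (rows x cols).
Left (vertical) placements: (rows-1) * cols = 4 * 6 = 24
Right (horizontal) placements: rows * (cols-1) = 5 * 5 = 25
Advantage = Left - Right = 24 - 25 = -1

-1


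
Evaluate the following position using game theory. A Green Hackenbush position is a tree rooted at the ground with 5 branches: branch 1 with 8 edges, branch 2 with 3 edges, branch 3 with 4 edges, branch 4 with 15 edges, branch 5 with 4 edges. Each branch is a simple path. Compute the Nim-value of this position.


The tree has 5 branches from the ground vertex.
In Green Hackenbush, the Nim-value of a simple path of length k is k.
Branch 1: length 8, Nim-value = 8
Branch 2: length 3, Nim-value = 3
Branch 3: length 4, Nim-value = 4
Branch 4: length 15, Nim-value = 15
Branch 5: length 4, Nim-value = 4
Total Nim-value = XOR of all branch values:
0 XOR 8 = 8
8 XOR 3 = 11
11 XOR 4 = 15
15 XOR 15 = 0
0 XOR 4 = 4
Nim-value of the tree = 4

4


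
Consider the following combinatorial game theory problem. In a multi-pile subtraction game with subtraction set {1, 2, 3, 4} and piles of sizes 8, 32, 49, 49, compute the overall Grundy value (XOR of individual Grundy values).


Subtraction set: {1, 2, 3, 4}
For this subtraction set, G(n) = n mod 5 (period = max + 1 = 5).
Pile 1 (size 8): G(8) = 8 mod 5 = 3
Pile 2 (size 32): G(32) = 32 mod 5 = 2
Pile 3 (size 49): G(49) = 49 mod 5 = 4
Pile 4 (size 49): G(49) = 49 mod 5 = 4
Total Grundy value = XOR of all: 3 XOR 2 XOR 4 XOR 4 = 1

1


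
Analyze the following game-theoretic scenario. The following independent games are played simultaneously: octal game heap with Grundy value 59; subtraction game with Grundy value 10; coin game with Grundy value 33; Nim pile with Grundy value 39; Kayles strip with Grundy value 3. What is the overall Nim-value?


By the Sprague-Grundy theorem, the Grundy value of a sum of games is the XOR of individual Grundy values.
octal game heap: Grundy value = 59. Running XOR: 0 XOR 59 = 59
subtraction game: Grundy value = 10. Running XOR: 59 XOR 10 = 49
coin game: Grundy value = 33. Running XOR: 49 XOR 33 = 16
Nim pile: Grundy value = 39. Running XOR: 16 XOR 39 = 55
Kayles strip: Grundy value = 3. Running XOR: 55 XOR 3 = 52
The combined Grundy value is 52.

52


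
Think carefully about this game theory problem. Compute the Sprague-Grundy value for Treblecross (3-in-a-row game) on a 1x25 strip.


Treblecross: place X on empty cells; 3-in-a-row wins.
Playing within two cells of an existing X lets the opponent win at once, so sensible play treats the cells i-2..i+2 around each X as dead. The player left with no safe cell loses, so this is a normal-play take-away game on strips of safe cells.
Placing X at cell i (0-indexed) of a strip of k safe cells leaves independent strips of sizes max(0, i-2) and max(0, k-i-3). Hence G(k) = mex{ G(max(0,i-2)) XOR G(max(0,k-i-3)) : 0 <= i < k }, with G(0) = 0.
G(1): splits (0,0):0^0=0 -> mex({0}) = 1
G(2): splits (0,0):0^0=0 -> mex({0}) = 1
G(3): splits (0,0):0^0=0 -> mex({0}) = 1
G(4): splits (0,1):0^1=1 (0,0):0^0=0 -> mex({0, 1}) = 2
G(5): splits (0,2):0^1=1 (0,1):0^1=1 (0,0):0^0=0 -> mex({0, 1}) = 2
G(6) = mex({1}) = 0
G(7) = mex({0, 1, 2}) = 3
G(8) = mex({0, 1, 2}) = 3
G(9) = mex({0, 2}) = 1
G(10) = mex({0, 2, 3}) = 1
G(11) = mex({0, 3}) = 1
G(12) = mex({1, 3}) = 0
G(13) = mex({0, 1, 2, 3}) = 4
G(14) = mex({0, 1, 2}) = 3
G(15) = mex({0, 1, 2}) = 3
G(16) = mex({0, 1, 2, 4}) = 3
G(17) = mex({0, 1, 3, 4}) = 2
G(18) = mex({0, 1, 3, 4}) = 2
G(19) = mex({0, 1, 3, 5}) = 2
G(20) = mex({0, 1, 2, 3, 5}) = 4
G(21) = mex({0, 1, 2, 3, 5}) = 4
G(22) = mex({1, 2, 6}) = 0
G(23) = mex({0, 1, 2, 3, 4, 6}) = 5
G(24) = mex({0, 1, 2, 3, 4}) = 5
G(25) = mex({0, 1, 3, 4, 7}) = 2
Therefore G(25) = 2.

2


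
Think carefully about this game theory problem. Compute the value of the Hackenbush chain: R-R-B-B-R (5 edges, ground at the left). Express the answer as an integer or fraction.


Edges (from ground): R-R-B-B-R
By Berlekamp's sign-expansion rule, a Blue-Red Hackenbush stalk has the value of the surreal number whose sign sequence is the edge sequence with B -> + and R -> -.
Sign sequence: --++-
Trace the sign expansion in the surreal number tree, starting from 0:
Edge 1: R (sign -) -> bounds (-inf, 0), value = -1
Edge 2: R (sign -) -> bounds (-inf, -1), value = -2
Edge 3: B (sign +) -> bounds (-2, -1), value = -3/2
Edge 4: B (sign +) -> bounds (-3/2, -1), value = -5/4
Edge 5: R (sign -) -> bounds (-3/2, -5/4), value = -11/8
Game value = -11/8

-11/8


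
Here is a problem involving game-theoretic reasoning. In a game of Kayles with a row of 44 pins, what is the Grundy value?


Kayles: a move removes 1 or 2 adjacent pins from a contiguous row.
Removing pins from a row of k leaves two independent rows (a, b) with a + b = k - 1 (one pin) or a + b = k - 2 (two pins); an end removal gives a = 0.
By Sprague-Grundy, G(k) = mex{ G(a) XOR G(b) } over all these splits. G(0) = 0.
G(1): splits (0,0):0^0=0 -> mex({0}) = 1
G(2): splits (0,1):0^1=1 (0,0):0^0=0 -> mex({0, 1}) = 2
G(3): splits (0,2):0^2=2 (1,1):1^1=0 (0,1):0^1=1 -> mex({0, 1, 2}) = 3
G(4): splits (0,3):0^3=3 (1,2):1^2=3 (0,2):0^2=2 (1,1):1^1=0 -> mex({0, 2, 3}) = 1
G(5): splits (0,4):0^1=1 (1,3):1^3=2 (2,2):2^2=0 (0,3):0^3=3 (1,2):1^2=3 -> mex({0, 1, 2, 3}) = 4
G(6) = mex({0, 1, 2, 4}) = 3
G(7) = mex({0, 1, 3, 4, 5}) = 2
G(8) = mex({0, 2, 3, 5, 6}) = 1
G(9) = mex({0, 1, 2, 3, 6, 7}) = 4
G(10) = mex({0, 1, 3, 4, 5, 7}) = 2
G(11) = mex({0, 1, 2, 3, 4, 5}) = 6
G(12) = mex({0, 1, 2, 3, 5, 6, 7}) = 4
G(13) = mex({0, 2, 3, 4, 6, 7}) = 1
G(14) = mex({0, 1, 4, 5, 6, 7}) = 2
G(15) = mex({0, 1, 2, 3, 4, 5, 6}) = 7
G(16) = mex({0, 2, 3, 5, 6, 7}) = 1
G(17) = mex({0, 1, 2, 3, 5, 6, 7}) = 4
G(18) = mex({0, 1, 2, 4, 5, 6}) = 3
G(19) = mex({0, 1, 3, 4, 5, 7}) = 2
G(20) = mex({0, 2, 3, 4, 5, 6, 7}) = 1
G(21) = mex({0, 1, 2, 3, 5, 6, 7}) = 4
G(22) = mex({0, 1, 2, 3, 4, 5, 7}) = 6
G(23) = mex({0, 1, 2, 3, 4, 5, 6}) = 7
G(24) = mex({0, 1, 2, 3, 5, 6, 7}) = 4
G(25) = mex({0, 2, 3, 4, 6, 7}) = 1
G(26) = mex({0, 1, 3, 4, 5, 6, 7}) = 2
G(27) = mex({0, 1, 2, 3, 4, 5, 6, 7}) = 8
G(28) = mex({0, 1, 2, 3, 4, 6, 7, 8}) = 5
G(29) = mex({0, 1, 2, 3, 5, 6, 7, 8, 9}) = 4
G(30) = mex({0, 1, 2, 3, 4, 5, 6, 9, 10}) = 7
G(31) = mex({0, 1, 3, 4, 5, 7, 10, 11}) = 2
G(32) = mex({0, 2, 3, 4, 5, 6, 7, 9, 11}) = 1
G(33) = mex({0, 1, 2, 3, 4, 5, 6, 7, 9, 12}) = 8
G(34) = mex({0, 1, 2, 3, 4, 5, 7, 8, 11, 12}) = 6
G(35) = mex({0, 1, 2, 3, 4, 5, 6, 8, 9, 10, 11}) = 7
G(36) = mex({0, 1, 2, 3, 5, 6, 7, 9, 10}) = 4
G(37) = mex({0, 2, 3, 4, 6, 7, 9, 10, 11, 12}) = 1
G(38) = mex({0, 1, 3, 4, 5, 6, 7, 9, 10, 11, 12}) = 2
G(39) = mex({0, 1, 2, 4, 5, 6, 7, 9, 10, 12, 14}) = 3
G(40) = mex({0, 2, 3, 4, 6, 7, 11, 12, 14}) = 1
G(41) = mex({0, 1, 2, 3, 5, 6, 7, 9, 10, 11, 12}) = 4
G(42) = mex({0, 1, 2, 3, 4, 5, 6, 9, 10}) = 7
G(43) = mex({0, 1, 3, 4, 5, 7, 9, 10, 12, 15}) = 2
G(44) = mex({0, 2, 3, 4, 5, 6, 7, 9, 10, 12, 15}) = 1
Therefore G(44) = 1.

1


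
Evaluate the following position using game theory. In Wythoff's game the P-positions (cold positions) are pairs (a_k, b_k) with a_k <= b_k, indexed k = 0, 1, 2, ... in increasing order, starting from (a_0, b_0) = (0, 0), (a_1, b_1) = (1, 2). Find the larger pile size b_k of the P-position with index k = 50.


By Wythoff's theorem, a_k = floor(k * phi) and b_k = floor(k * phi^2) = a_k + k, where phi = (1 + sqrt(5))/2 is the golden ratio.
phi = (1 + sqrt(5))/2 = 1.618034
phi^2 = phi + 1 = 2.618034
k = 50
k * phi^2 = 50 * 2.618034 = 130.901699
b_50 = floor(k * phi^2) = 130 (check: a_50 + k = 80 + 50 = 130)

130


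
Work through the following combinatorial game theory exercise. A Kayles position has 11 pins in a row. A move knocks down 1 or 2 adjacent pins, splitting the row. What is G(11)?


Kayles: a move removes 1 or 2 adjacent pins from a contiguous row.
Removing pins from a row of k leaves two independent rows (a, b) with a + b = k - 1 (one pin) or a + b = k - 2 (two pins); an end removal gives a = 0.
By Sprague-Grundy, G(k) = mex{ G(a) XOR G(b) } over all these splits. G(0) = 0.
G(1): splits (0,0):0^0=0 -> mex({0}) = 1
G(2): splits (0,1):0^1=1 (0,0):0^0=0 -> mex({0, 1}) = 2
G(3): splits (0,2):0^2=2 (1,1):1^1=0 (0,1):0^1=1 -> mex({0, 1, 2}) = 3
G(4): splits (0,3):0^3=3 (1,2):1^2=3 (0,2):0^2=2 (1,1):1^1=0 -> mex({0, 2, 3}) = 1
G(5): splits (0,4):0^1=1 (1,3):1^3=2 (2,2):2^2=0 (0,3):0^3=3 (1,2):1^2=3 -> mex({0, 1, 2, 3}) = 4
G(6) = mex({0, 1, 2, 4}) = 3
G(7) = mex({0, 1, 3, 4, 5}) = 2
G(8) = mex({0, 2, 3, 5, 6}) = 1
G(9) = mex({0, 1, 2, 3, 6, 7}) = 4
G(10) = mex({0, 1, 3, 4, 5, 7}) = 2
G(11) = mex({0, 1, 2, 3, 4, 5}) = 6
Therefore G(11) = 6.

6


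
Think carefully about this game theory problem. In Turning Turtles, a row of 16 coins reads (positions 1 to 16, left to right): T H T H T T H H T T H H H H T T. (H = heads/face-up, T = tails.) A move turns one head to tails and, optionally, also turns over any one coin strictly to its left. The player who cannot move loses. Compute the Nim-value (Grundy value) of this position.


Coins: T H T H T T H H T T H H H H T T
Key fact: a single head at position k behaves exactly like a Nim heap of size k (turning it to T and optionally flipping a coin at j < k corresponds to moving the heap from k to j, or to 0), and heads combine as a disjunctive sum (two heads at the same place would cancel, matching j XOR j = 0). So the Nim-value is the XOR of the 1-indexed positions of the heads.
Face-up positions (1-indexed): [2, 4, 7, 8, 11, 12, 13, 14]
XOR 0 with 2: 0 XOR 2 = 2
XOR 2 with 4: 2 XOR 4 = 6
XOR 6 with 7: 6 XOR 7 = 1
XOR 1 with 8: 1 XOR 8 = 9
XOR 9 with 11: 9 XOR 11 = 2
XOR 2 with 12: 2 XOR 12 = 14
XOR 14 with 13: 14 XOR 13 = 3
XOR 3 with 14: 3 XOR 14 = 13
Nim-value = 13

13


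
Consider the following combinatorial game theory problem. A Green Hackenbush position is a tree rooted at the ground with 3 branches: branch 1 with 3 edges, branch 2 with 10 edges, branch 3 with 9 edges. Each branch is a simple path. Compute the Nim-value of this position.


The tree has 3 branches from the ground vertex.
In Green Hackenbush, the Nim-value of a simple path of length k is k.
Branch 1: length 3, Nim-value = 3
Branch 2: length 10, Nim-value = 10
Branch 3: length 9, Nim-value = 9
Total Nim-value = XOR of all branch values:
0 XOR 3 = 3
3 XOR 10 = 9
9 XOR 9 = 0
Nim-value of the tree = 0

0


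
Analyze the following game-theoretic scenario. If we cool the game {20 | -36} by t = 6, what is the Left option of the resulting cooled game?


Original game: {20 | -36} (a switch {a | b} with a > b).
Cooling by t (for t below the temperature (a - b)/2 = 28) taxes each move by t: {a | b} cooled by t is {a - t | b + t}.
Cooling amount: t = 6
Cooled Left option: 20 - 6 = 14
Cooled Right option: -36 + 6 = -30
Cooled game: {14 | -30}
Left option = 14

14


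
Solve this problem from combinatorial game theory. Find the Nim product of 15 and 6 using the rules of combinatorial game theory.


Nim multiplication is bilinear over XOR: (u XOR v) * w = (u*w) XOR (v*w).
So we split each operand into its bit components and XOR the pairwise Nim products.
15 = 1 + 2 + 4 + 8 (as XOR of powers of 2).
6 = 2 + 4 (as XOR of powers of 2).
Using the standard Nim-product table on single bits:
  2*2 = 3,   2*4 = 8,   2*8 = 12,
  4*4 = 6,   4*8 = 11,  8*8 = 13,
and  1*x = x (identity), k*l = l*k (commutative).
Pairwise Nim products:
  1 * 2 = 2
  1 * 4 = 4
  2 * 2 = 3
  2 * 4 = 8
  4 * 2 = 8
  4 * 4 = 6
  8 * 2 = 12
  8 * 4 = 11
XOR them: 2 XOR 4 XOR 3 XOR 8 XOR 8 XOR 6 XOR 12 XOR 11 = 4.
Result: 15 * 6 = 4 (in Nim).

4


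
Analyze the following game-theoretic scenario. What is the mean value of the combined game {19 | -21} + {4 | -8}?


G1 = {19 | -21}, G2 = {4 | -8}
Each is a switch {a | b} with numbers a > b; its mean value is (a + b)/2, and mean value is additive over game sums: m(G1 + G2) = m(G1) + m(G2).
Mean of G1 = (19 + (-21))/2 = -2/2 = -1
Mean of G2 = (4 + (-8))/2 = -4/2 = -2
Mean of G1 + G2 = -1 + -2 = -3

-3


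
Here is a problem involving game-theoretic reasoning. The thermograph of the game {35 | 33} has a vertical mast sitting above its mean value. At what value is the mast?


Game = {35 | 33}, a switch {a | b} with numbers a > b.
Its thermograph has left wall a - t and right wall b + t, which meet at t = (a - b)/2, where both equal (a + b)/2. So the mast (mean value) is at (a + b)/2.
Mean = (35 + (33))/2 = 68/2 = 34

34


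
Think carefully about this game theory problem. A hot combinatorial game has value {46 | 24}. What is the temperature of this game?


The game is {46 | 24}, a switch {a | b} with numbers a > b.
Cooling {a | b} by t gives {a - t | b + t}, which stops being hot when a - t = b + t, i.e. at t = (a - b)/2. So the temperature of a switch is (a - b)/2.
Temperature = (Left option - Right option) / 2
= (46 - (24)) / 2
= 22 / 2
= 11

11


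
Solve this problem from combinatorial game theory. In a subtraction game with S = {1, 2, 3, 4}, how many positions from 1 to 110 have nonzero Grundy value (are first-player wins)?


Subtraction set S = {1, 2, 3, 4}, so G(n) = n mod 5.
G(n) = 0 when n is a multiple of 5.
Multiples of 5 in [1, 110]: 22
N-positions (nonzero Grundy) = 110 - 22 = 88

88


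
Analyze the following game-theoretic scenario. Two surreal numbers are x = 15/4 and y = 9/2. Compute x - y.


x = 15/4, y = 9/2
Converting to common denominator: 4
x = 15/4, y = 18/4
x - y = 15/4 - 9/2 = -3/4

-3/4


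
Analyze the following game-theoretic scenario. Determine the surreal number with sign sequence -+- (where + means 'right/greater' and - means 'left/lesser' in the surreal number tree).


Sign expansion: -+-
Rule: track bounds (lo, hi), initially (-inf, +inf). On '+', the current value becomes lo and we move to the simplest number in (value, hi): value + 1 if hi = +inf, otherwise the midpoint (value + hi)/2. On '-', the current value becomes hi and we move to value - 1 if lo = -inf, otherwise the midpoint (lo + value)/2.
Start at 0.
Step 1: sign = -, move left. Bounds: (-inf, 0). Value = -1
Step 2: sign = +, move right. Bounds: (-1, 0). Value = -1/2
Step 3: sign = -, move left. Bounds: (-1, -1/2). Value = -3/4
The surreal number with sign expansion -+- is -3/4.

-3/4


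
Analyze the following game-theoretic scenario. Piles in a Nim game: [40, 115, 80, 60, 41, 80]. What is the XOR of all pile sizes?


We need the XOR (exclusive or) of all pile sizes.
After XOR-ing pile 1 (size 40): 0 XOR 40 = 40
After XOR-ing pile 2 (size 115): 40 XOR 115 = 91
After XOR-ing pile 3 (size 80): 91 XOR 80 = 11
After XOR-ing pile 4 (size 60): 11 XOR 60 = 55
After XOR-ing pile 5 (size 41): 55 XOR 41 = 30
After XOR-ing pile 6 (size 80): 30 XOR 80 = 78
The Nim-value of this position is 78.

78


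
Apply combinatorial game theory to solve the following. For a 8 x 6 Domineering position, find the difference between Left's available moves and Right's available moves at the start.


Board is 8 x 6 (rows x cols).
Left (vertical) placements: (rows-1) * cols = 7 * 6 = 42
Right (horizontal) placements: rows * (cols-1) = 8 * 5 = 40
Advantage = Left - Right = 42 - 40 = 2

2


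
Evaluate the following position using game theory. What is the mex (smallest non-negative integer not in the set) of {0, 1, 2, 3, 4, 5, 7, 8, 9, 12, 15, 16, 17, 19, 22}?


Set = {0, 1, 2, 3, 4, 5, 7, 8, 9, 12, 15, 16, 17, 19, 22}
0 is in the set.
1 is in the set.
2 is in the set.
3 is in the set.
4 is in the set.
5 is in the set.
6 is NOT in the set. This is the mex.
mex = 6

6


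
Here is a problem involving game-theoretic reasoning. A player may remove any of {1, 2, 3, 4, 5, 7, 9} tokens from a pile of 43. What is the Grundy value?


The subtraction set is S = {1, 2, 3, 4, 5, 7, 9}.
G(k) = mex{ G(k - s) : s in S, s <= k }. We compute iteratively: G(0) = 0.
G(1) = mex({0}) = 1
G(2) = mex({0, 1}) = 2
G(3) = mex({0, 1, 2}) = 3
G(4) = mex({0, 1, 2, 3}) = 4
G(5) = mex({0, 1, 2, 3, 4}) = 5
G(6) = mex({1, 2, 3, 4, 5}) = 0
G(7) = mex({0, 2, 3, 4, 5}) = 1
G(8) = mex({0, 1, 3, 4, 5}) = 2
G(9) = mex({0, 1, 2, 4, 5}) = 3
G(10) = mex({0, 1, 2, 3, 5}) = 4
G(11) = mex({0, 1, 2, 3, 4}) = 5
G(12) = mex({1, 2, 3, 4, 5}) = 0
G(13) = mex({0, 2, 3, 4, 5}) = 1
G(14) = mex({0, 1, 3, 4, 5}) = 2
Observe that G(6)..G(14) = 0, 1, 2, 3, 4, 5, 0, 1, 2 repeats G(0)..G(8) = 0, 1, 2, 3, 4, 5, 0, 1, 2.
For k >= max(S) = 9, G(k) is determined by the previous 9 values G(k-9)..G(k-1); a window of 9 consecutive values has recurred shifted by 6, so by induction G(k + 6) = G(k) for all k >= 0: the sequence is periodic from the start with period 6.
One period: G(0..5) = 0, 1, 2, 3, 4, 5.
43 mod 6 = 1, so G(43) = G(1) = 1.

1


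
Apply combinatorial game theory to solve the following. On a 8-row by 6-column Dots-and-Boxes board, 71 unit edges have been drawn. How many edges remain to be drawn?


Grid: 8 x 6 boxes, i.e. 9 rows and 7 columns of dots.
Horizontal edges: (rows + 1) * cols = 9 * 6 = 54
Vertical edges: rows * (cols + 1) = 8 * 7 = 56
Total edges: 54 + 56 = 110
Edges drawn: 71
Remaining: 110 - 71 = 39

39


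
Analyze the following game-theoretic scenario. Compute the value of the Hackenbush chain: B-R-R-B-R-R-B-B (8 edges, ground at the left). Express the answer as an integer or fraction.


Edges (from ground): B-R-R-B-R-R-B-B
By Berlekamp's sign-expansion rule, a Blue-Red Hackenbush stalk has the value of the surreal number whose sign sequence is the edge sequence with B -> + and R -> -.
Sign sequence: +--+--++
Trace the sign expansion in the surreal number tree, starting from 0:
Edge 1: B (sign +) -> bounds (0, +inf), value = 1
Edge 2: R (sign -) -> bounds (0, 1), value = 1/2
Edge 3: R (sign -) -> bounds (0, 1/2), value = 1/4
Edge 4: B (sign +) -> bounds (1/4, 1/2), value = 3/8
Edge 5: R (sign -) -> bounds (1/4, 3/8), value = 5/16
Edge 6: R (sign -) -> bounds (1/4, 5/16), value = 9/32
Edge 7: B (sign +) -> bounds (9/32, 5/16), value = 19/64
Edge 8: B (sign +) -> bounds (19/64, 5/16), value = 39/128
Game value = 39/128

39/128


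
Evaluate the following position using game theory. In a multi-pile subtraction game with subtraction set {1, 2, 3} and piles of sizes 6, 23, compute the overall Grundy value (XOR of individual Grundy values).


Subtraction set: {1, 2, 3}
For this subtraction set, G(n) = n mod 4 (period = max + 1 = 4).
Pile 1 (size 6): G(6) = 6 mod 4 = 2
Pile 2 (size 23): G(23) = 23 mod 4 = 3
Total Grundy value = XOR of all: 2 XOR 3 = 1

1
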